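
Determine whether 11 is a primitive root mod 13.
ord_13(11) divides 12. For each prime q|12: 11^{6}≡12, 11^{4}≡3, none ≡ 1. So 11 has order 12 and is a primitive root mod 13.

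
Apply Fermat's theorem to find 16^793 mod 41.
By Fermat: 16^{40} ≡ 1 mod 41. 793 ≡ 33 mod 40. So 16^{793} ≡ 16^{33} ≡ 37 mod 41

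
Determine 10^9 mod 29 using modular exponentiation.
By repeated squaring mod 29: 10^{1}≡10, 10^{2}≡13, 10^{4}≡24, 10^{8}≡25. Then 10^{9} = 10^{8+1} ≡ 25 × 10 ≡ 18 mod 29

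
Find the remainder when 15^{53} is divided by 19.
By Fermat: 15^{18} ≡ 1 (mod 19). 53 = 2×18 + 17. So 15^{53} ≡ 15^{17} ≡ 14 (mod 19)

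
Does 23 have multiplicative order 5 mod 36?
Powers of 23 mod 36: 23^1≡23, 23^2≡25, 23^3≡35, 23^4≡13, 23^5≡11, 23^6≡1. 23^5≡11≢1, so ord ≠ 5. No, the actual order is 6.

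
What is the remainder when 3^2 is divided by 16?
3^{2} = 9 ≡ 9 mod 16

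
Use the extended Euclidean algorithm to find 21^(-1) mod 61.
Extended GCD: 21(-29) + 61(10) = 1. So 21^(-1) ≡ -29 ≡ 32 mod 61. Verify: 21 × 32 = 672 ≡ 1 mod 61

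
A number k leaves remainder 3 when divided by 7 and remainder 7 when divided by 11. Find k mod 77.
M = 7 × 11 = 77. M₁ = 11, y₁ ≡ 2 mod 7. M₂ = 7, y₂ ≡ 8 mod 11. k = 3×11×2 + 7×7×8 ≡ 73 mod 77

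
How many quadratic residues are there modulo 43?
The squaring map on Z_43* is 2-to-1, so there are (42)/2 = 21 QRs.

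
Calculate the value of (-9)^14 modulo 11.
Using Fermat: (-9)^{10} ≡ 1 (mod 11). 14 ≡ 4 (mod 10). So (-9)^{14} ≡ (-9)^{4} ≡ 5 (mod 11)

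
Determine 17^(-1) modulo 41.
Since 41 is prime, by Fermat 17^(-1) ≡ 17^{39} ≡ 29 mod 41. Verify: 17 × 29 = 493 ≡ 1 mod 41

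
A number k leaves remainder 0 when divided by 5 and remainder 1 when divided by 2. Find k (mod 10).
M = 5 × 2 = 10. M₁ = 2, y₁ ≡ 3 (mod 5). M₂ = 5, y₂ ≡ 1 (mod 2). k = 0×2×3 + 1×5×1 ≡ 5 (mod 10)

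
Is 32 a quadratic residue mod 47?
By Euler's criterion: 32^{23} ≡ 1 (mod 47). Since this equals 1, 32 is a QR.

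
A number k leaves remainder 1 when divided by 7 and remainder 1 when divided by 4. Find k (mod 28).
M = 7 × 4 = 28. M₁ = 4, y₁ ≡ 2 (mod 7). M₂ = 7, y₂ ≡ 3 (mod 4). k = 1×4×2 + 1×7×3 ≡ 1 (mod 28)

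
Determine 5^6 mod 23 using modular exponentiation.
By repeated squaring mod 23: 5^{1}≡5, 5^{2}≡2, 5^{4}≡4. Then 5^{6} = 5^{4+2} ≡ 4 × 2 ≡ 8 mod 23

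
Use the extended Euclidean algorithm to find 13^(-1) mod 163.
Extended GCD: 13(-25) + 163(2) = 1. So 13^(-1) ≡ -25 ≡ 138 (mod 163). Verify: 13 × 138 = 1794 ≡ 1 (mod 163)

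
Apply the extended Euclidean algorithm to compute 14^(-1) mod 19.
Extended GCD: 14(-4) + 19(3) = 1. So 14^(-1) ≡ -4 ≡ 15 (mod 19). Verify: 14 × 15 = 210 ≡ 1 (mod 19)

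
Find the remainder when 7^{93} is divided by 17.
By Fermat: 7^{16} ≡ 1 mod 17. 93 = 5×16 + 13. So 7^{93} ≡ 7^{13} ≡ 6 mod 17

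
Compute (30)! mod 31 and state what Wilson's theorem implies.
(30)! mod 31 = 30. Since this equals -1 (mod 31), Wilson confirms 31 is prime.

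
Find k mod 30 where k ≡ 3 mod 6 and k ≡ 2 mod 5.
M = 6 × 5 = 30. M₁ = 5, y₁ ≡ 5 mod 6. M₂ = 6, y₂ ≡ 1 mod 5. k = 3×5×5 + 2×6×1 ≡ 27 mod 30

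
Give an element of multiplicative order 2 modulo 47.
46 has order 2 mod 47 since 46^{2} ≡ 1 (mod 47) and no smaller power works.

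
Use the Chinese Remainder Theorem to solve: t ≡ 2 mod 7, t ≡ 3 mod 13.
M = 7 × 13 = 91. M₁ = 13, y₁ ≡ 6 mod 7. M₂ = 7, y₂ ≡ 2 mod 13. t = 2×13×6 + 3×7×2 ≡ 16 mod 91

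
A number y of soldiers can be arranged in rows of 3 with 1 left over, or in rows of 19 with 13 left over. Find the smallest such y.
M = 3 × 19 = 57. M₁ = 19, y₁ ≡ 1 (mod 3). M₂ = 3, y₂ ≡ 13 (mod 19). y = 1×19×1 + 13×3×13 ≡ 13 (mod 57)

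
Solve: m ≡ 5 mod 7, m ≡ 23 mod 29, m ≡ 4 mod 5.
M = 7 × 29 × 5 = 1015. M₁ = 145, y₁ ≡ 3 mod 7. M₂ = 35, y₂ ≡ 5 mod 29. M₃ = 203, y₃ ≡ 2 mod 5. m = 5×145×3 + 23×35×5 + 4×203×2 ≡ 719 mod 1015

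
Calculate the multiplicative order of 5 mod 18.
Powers of 5 mod 18: 5^1≡5, 5^2≡7, 5^3≡17, 5^4≡13, 5^5≡11, 5^6≡1. So the order of 5 is 6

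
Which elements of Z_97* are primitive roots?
There are φ(96) = 32 primitive roots mod 97: {5, 7, 10, 13, 14, 15, 17, 21, 23, 26, 29, 37, 38, 39, 40, 41, 56, 57, 58, 59, 60, 68, 71, 74, 76, 80, 82, 83, 84, 87, 90, 92}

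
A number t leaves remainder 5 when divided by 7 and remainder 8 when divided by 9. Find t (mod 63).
M = 7 × 9 = 63. M₁ = 9, y₁ ≡ 4 (mod 7). M₂ = 7, y₂ ≡ 4 (mod 9). t = 5×9×4 + 8×7×4 ≡ 26 (mod 63)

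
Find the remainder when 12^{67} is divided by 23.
By Fermat: 12^{22} ≡ 1 mod 23. 67 = 3×22 + 1. So 12^{67} ≡ 12^{1} ≡ 12 mod 23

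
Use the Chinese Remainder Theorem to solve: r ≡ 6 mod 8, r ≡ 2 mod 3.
M = 8 × 3 = 24. M₁ = 3, y₁ ≡ 3 mod 8. M₂ = 8, y₂ ≡ 2 mod 3. r = 6×3×3 + 2×8×2 ≡ 14 mod 24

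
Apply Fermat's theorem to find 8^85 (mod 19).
By Fermat: 8^{18} ≡ 1 (mod 19). 85 = 4×18 + 13. So 8^{85} ≡ 8^{13} ≡ 8 (mod 19)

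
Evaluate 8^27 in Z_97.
By repeated squaring mod 97: 8^{1}≡8, 8^{2}≡64, 8^{4}≡22, 8^{8}≡96, 8^{16}≡1. Then 8^{27} = 8^{16+8+2+1} ≡ 1 × 96 × 64 × 8 ≡ 70 mod 97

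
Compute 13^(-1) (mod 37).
Since 37 is prime, by Fermat 13^(-1) ≡ 13^{35} ≡ 20 (mod 37). Verify: 13 × 20 = 260 ≡ 1 (mod 37)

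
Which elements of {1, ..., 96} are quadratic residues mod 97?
Quadratic residues modulo 97: {1, 2, 3, 4, 6, 8, 9, 11, 12, 16, 18, 22, 24, 25, 27, 31, 32, 33, 35, 36, 43, 44, 47, 48, 49, 50, 53, 54, 61, 62, 64, 65, 66, 70, 72, 73, 75, 79, 81, 85, 86, 88, 89, 91, 93, 94, 95, 96}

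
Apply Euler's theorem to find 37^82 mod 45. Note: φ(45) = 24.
By Euler: 37^{24} ≡ 1 mod 45 since gcd(37, 45) = 1. 82 = 3×24 + 10. So 37^{82} ≡ 37^{10} ≡ 19 mod 45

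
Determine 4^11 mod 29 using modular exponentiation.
By repeated squaring (mod 29): 4^{1}≡4, 4^{2}≡16, 4^{4}≡24, 4^{8}≡25. Then 4^{11} = 4^{8+2+1} ≡ 25 × 16 × 4 ≡ 5 (mod 29)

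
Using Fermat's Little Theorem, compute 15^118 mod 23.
By Fermat: 15^{22} ≡ 1 (mod 23). 118 = 5×22 + 8. So 15^{118} ≡ 15^{8} ≡ 4 (mod 23)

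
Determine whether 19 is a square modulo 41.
By Euler's criterion: 19^{20} ≡ 40 (mod 41). Since this equals -1 (≡ 40), 19 is not a QR.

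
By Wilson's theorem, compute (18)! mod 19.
By Wilson's theorem, (18)! ≡ -1 ≡ 18 mod 19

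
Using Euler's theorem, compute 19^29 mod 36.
By Euler: 19^{12} ≡ 1 (mod 36) since gcd(19, 36) = 1. 29 = 2×12 + 5. So 19^{29} ≡ 19^{5} ≡ 19 (mod 36)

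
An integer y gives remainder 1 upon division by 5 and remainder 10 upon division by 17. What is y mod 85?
M = 5 × 17 = 85. M₁ = 17, y₁ ≡ 3 mod 5. M₂ = 5, y₂ ≡ 7 mod 17. y = 1×17×3 + 10×5×7 ≡ 61 mod 85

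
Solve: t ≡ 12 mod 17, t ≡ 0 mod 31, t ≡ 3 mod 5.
M = 17 × 31 × 5 = 2635. M₁ = 155, y₁ ≡ 9 mod 17. M₂ = 85, y₂ ≡ 27 mod 31. M₃ = 527, y₃ ≡ 3 mod 5. t = 12×155×9 + 0×85×27 + 3×527×3 ≡ 403 mod 2635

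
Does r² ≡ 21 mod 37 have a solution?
By Euler's criterion: 21^{18} ≡ 1 mod 37. Since this equals 1, 21 is a QR.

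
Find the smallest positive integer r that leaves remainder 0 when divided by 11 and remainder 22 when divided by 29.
M = 11 × 29 = 319. M₁ = 29, y₁ ≡ 8 mod 11. M₂ = 11, y₂ ≡ 8 mod 29. r = 0×29×8 + 22×11×8 ≡ 22 mod 319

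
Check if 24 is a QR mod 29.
By Euler's criterion: 24^{14} ≡ 1 mod 29. Since this equals 1, 24 is a QR.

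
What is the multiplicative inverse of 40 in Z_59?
Since 59 is prime, by Fermat 40^(-1) ≡ 40^{57} ≡ 31 mod 59. Verify: 40 × 31 = 1240 ≡ 1 mod 59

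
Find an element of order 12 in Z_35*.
12 has order 12 mod 35 since 12^{12} ≡ 1 (mod 35) and no smaller power works.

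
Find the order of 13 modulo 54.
Powers of 13 mod 54: 13^1≡13, 13^2≡7, 13^3≡37, 13^4≡49, 13^5≡43, 13^6≡19, 13^7≡31, 13^8≡25, 13^9≡1. So the order of 13 is 9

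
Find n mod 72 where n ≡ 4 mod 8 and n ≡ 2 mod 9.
M = 8 × 9 = 72. M₁ = 9, y₁ ≡ 1 mod 8. M₂ = 8, y₂ ≡ 8 mod 9. n = 4×9×1 + 2×8×8 ≡ 20 mod 72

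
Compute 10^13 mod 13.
Using Fermat: 10^{12} ≡ 1 mod 13. 13 ≡ 1 mod 12. So 10^{13} ≡ 10^{1} ≡ 10 mod 13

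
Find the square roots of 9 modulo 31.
The square roots of 9 mod 31 are 28 and 3. Verify: 28² = 784 ≡ 9 mod 31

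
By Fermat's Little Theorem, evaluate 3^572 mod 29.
By Fermat: 3^{28} ≡ 1 (mod 29). 572 ≡ 12 (mod 28). So 3^{572} ≡ 3^{12} ≡ 16 (mod 29)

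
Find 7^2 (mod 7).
7^{2} = 49 ≡ 0 (mod 7)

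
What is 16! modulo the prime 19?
(18)! = (16)! × (17) × (18) ≡ -1 (mod 19). So (16)! ≡ -1 × [(18)(17)]^(-1) ≡ 9 (mod 19)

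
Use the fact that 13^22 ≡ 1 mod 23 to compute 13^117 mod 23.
By Fermat: 13^{22} ≡ 1 mod 23. 117 = 5×22 + 7. So 13^{117} ≡ 13^{7} ≡ 9 mod 23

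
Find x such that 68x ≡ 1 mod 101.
Since 101 is prime, by Fermat 68^(-1) ≡ 68^{99} ≡ 52 mod 101. Verify: 68 × 52 = 3536 ≡ 1 mod 101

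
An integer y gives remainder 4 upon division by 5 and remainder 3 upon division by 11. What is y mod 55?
M = 5 × 11 = 55. M₁ = 11, y₁ ≡ 1 mod 5. M₂ = 5, y₂ ≡ 9 mod 11. y = 4×11×1 + 3×5×9 ≡ 14 mod 55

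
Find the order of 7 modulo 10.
Powers of 7 mod 10: 7^1≡7, 7^2≡9, 7^3≡3, 7^4≡1. Order = 4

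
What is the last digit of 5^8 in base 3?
Using Fermat: 5^{2} ≡ 1 mod 3. 8 ≡ 0 mod 2. So 5^{8} ≡ 5^{0} ≡ 1 mod 3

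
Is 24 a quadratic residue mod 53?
By Euler's criterion: 24^{26} ≡ 1 (mod 53). Since this equals 1, 24 is a QR.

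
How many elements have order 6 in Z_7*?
There are φ(7-1) = φ(6) = 2 primitive roots modulo 7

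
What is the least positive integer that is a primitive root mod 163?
g = 2. Powers: [2, 4, 8, 16, 32, 64, 128, 93, 23, ...] generates all 162 non-zero residues.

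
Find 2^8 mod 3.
Using Fermat: 2^{2} ≡ 1 mod 3. 8 ≡ 0 mod 2. So 2^{8} ≡ 2^{0} ≡ 1 mod 3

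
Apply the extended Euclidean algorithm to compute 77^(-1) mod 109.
Extended GCD: 77(17) + 109(-12) = 1. So 77^(-1) ≡ 17 (mod 109). Verify: 77 × 17 = 1309 ≡ 1 (mod 109)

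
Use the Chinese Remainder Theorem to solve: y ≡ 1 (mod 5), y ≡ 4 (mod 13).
M = 5 × 13 = 65. M₁ = 13, y₁ ≡ 2 (mod 5). M₂ = 5, y₂ ≡ 8 (mod 13). y = 1×13×2 + 4×5×8 ≡ 56 (mod 65)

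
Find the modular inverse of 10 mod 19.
Since 19 is prime, by Fermat 10^(-1) ≡ 10^{17} ≡ 2 mod 19. Verify: 10 × 2 = 20 ≡ 1 mod 19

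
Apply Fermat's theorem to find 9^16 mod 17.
By Fermat's Little Theorem, 9^{16} ≡ 1 mod 17 since 17 is prime and gcd(9, 17) = 1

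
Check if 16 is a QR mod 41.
By Euler's criterion: 16^{20} ≡ 1 (mod 41). Since this equals 1, 16 is a QR.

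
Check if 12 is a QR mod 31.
By Euler's criterion: 12^{15} ≡ 30 mod 31. Since this equals -1 (≡ 30), 12 is not a QR.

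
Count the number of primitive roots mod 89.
Number of primitive roots mod 89 = φ(p-1) = φ(88) = 40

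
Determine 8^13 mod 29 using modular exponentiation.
By repeated squaring (mod 29): 8^{1}≡8, 8^{2}≡6, 8^{4}≡7, 8^{8}≡20. Then 8^{13} = 8^{8+4+1} ≡ 20 × 7 × 8 ≡ 18 (mod 29)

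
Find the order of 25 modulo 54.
Powers of 25 mod 54: 25^1≡25, 25^2≡31, 25^3≡19, 25^4≡43, 25^5≡49, 25^6≡37, 25^7≡7, 25^8≡13, 25^9≡1. ord_54(25) = 9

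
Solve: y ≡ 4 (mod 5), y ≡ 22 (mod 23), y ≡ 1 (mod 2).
M = 5 × 23 × 2 = 230. M₁ = 46, y₁ ≡ 1 (mod 5). M₂ = 10, y₂ ≡ 7 (mod 23). M₃ = 115, y₃ ≡ 1 (mod 2). y = 4×46×1 + 22×10×7 + 1×115×1 ≡ 229 (mod 230)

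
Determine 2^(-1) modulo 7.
Since 7 is prime, by Fermat 2^(-1) ≡ 2^{5} ≡ 4 mod 7. Verify: 2 × 4 = 8 ≡ 1 mod 7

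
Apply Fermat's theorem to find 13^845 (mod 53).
By Fermat: 13^{52} ≡ 1 (mod 53). 845 ≡ 13 (mod 52). So 13^{845} ≡ 13^{13} ≡ 1 (mod 53)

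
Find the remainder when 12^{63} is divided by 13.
By Fermat: 12^{12} ≡ 1 mod 13. 63 = 5×12 + 3. So 12^{63} ≡ 12^{3} ≡ 12 mod 13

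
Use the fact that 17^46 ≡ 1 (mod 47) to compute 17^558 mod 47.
By Fermat: 17^{46} ≡ 1 (mod 47). 558 ≡ 6 (mod 46). So 17^{558} ≡ 17^{6} ≡ 14 (mod 47)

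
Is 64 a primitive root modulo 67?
64^{11} ≡ 1 (mod 67) and 11 < 66, so ord_67(64) = 11 ≠ 66 and 64 is not a primitive root.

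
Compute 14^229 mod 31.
Using Fermat: 14^{30} ≡ 1 mod 31. 229 ≡ 19 mod 30. So 14^{229} ≡ 14^{19} ≡ 7 mod 31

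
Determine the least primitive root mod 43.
g = 3. Powers: [3, 9, 27, 38, 28, 41, 37, ...] generates all 42 non-zero residues.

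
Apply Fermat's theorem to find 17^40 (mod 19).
By Fermat: 17^{18} ≡ 1 (mod 19). 40 = 2×18 + 4. So 17^{40} ≡ 17^{4} ≡ 16 (mod 19)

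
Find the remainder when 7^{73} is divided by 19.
By Fermat: 7^{18} ≡ 1 (mod 19). 73 = 4×18 + 1. So 7^{73} ≡ 7^{1} ≡ 7 (mod 19)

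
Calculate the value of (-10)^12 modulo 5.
By repeated squaring mod 5: (-10)^{1}≡0, (-10)^{2}≡0, (-10)^{4}≡0, (-10)^{8}≡0. Then (-10)^{12} = (-10)^{8+4} ≡ 0 × 0 ≡ 0 mod 5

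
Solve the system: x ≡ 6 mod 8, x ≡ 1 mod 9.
M = 8 × 9 = 72. M₁ = 9, y₁ ≡ 1 mod 8. M₂ = 8, y₂ ≡ 8 mod 9. x = 6×9×1 + 1×8×8 ≡ 46 mod 72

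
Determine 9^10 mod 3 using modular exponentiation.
By repeated squaring mod 3: 9^{1}≡0, 9^{2}≡0, 9^{4}≡0, 9^{8}≡0. Then 9^{10} = 9^{8+2} ≡ 0 × 0 ≡ 0 mod 3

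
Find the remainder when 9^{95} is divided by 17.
By Fermat: 9^{16} ≡ 1 (mod 17). 95 = 5×16 + 15. So 9^{95} ≡ 9^{15} ≡ 2 (mod 17)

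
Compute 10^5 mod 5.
By repeated squaring mod 5: 10^{1}≡0, 10^{2}≡0, 10^{4}≡0. Then 10^{5} = 10^{4+1} ≡ 0 × 0 ≡ 0 mod 5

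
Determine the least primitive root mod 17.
g = 3. For each prime q|16: 3^{8}≡16, none ≡ 1, so ord_17(3) = 16 and 3 is a primitive root.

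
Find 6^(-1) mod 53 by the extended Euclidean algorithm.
Extended GCD: 6(9) + 53(-1) = 1. So 6^(-1) ≡ 9 mod 53. Verify: 6 × 9 = 54 ≡ 1 mod 53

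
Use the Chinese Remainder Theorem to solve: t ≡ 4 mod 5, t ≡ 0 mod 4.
M = 5 × 4 = 20. M₁ = 4, y₁ ≡ 4 mod 5. M₂ = 5, y₂ ≡ 1 mod 4. t = 4×4×4 + 0×5×1 ≡ 4 mod 20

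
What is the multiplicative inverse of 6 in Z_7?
Since 7 is prime, by Fermat 6^(-1) ≡ 6^{5} ≡ 6 mod 7. Verify: 6 × 6 = 36 ≡ 1 mod 7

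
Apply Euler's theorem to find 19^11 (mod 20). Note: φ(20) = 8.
By Euler: 19^{8} ≡ 1 (mod 20) since gcd(19, 20) = 1. 11 = 1×8 + 3. So 19^{11} ≡ 19^{3} ≡ 19 (mod 20)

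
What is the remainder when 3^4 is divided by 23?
3^{4} = 81 ≡ 12 mod 23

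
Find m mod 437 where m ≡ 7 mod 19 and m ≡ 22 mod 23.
M = 19 × 23 = 437. M₁ = 23, y₁ ≡ 5 mod 19. M₂ = 19, y₂ ≡ 17 mod 23. m = 7×23×5 + 22×19×17 ≡ 45 mod 437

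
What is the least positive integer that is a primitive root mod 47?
g = 5. For each prime q|46: 5^{23}≡46, 5^{2}≡25, none ≡ 1, so ord_47(5) = 46 and 5 is a primitive root.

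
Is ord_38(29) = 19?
Powers of 29 mod 38: 29^1≡29, 29^2≡5, 29^3≡31, 29^4≡25, 29^5≡3, 29^6≡11, 29^7≡15, 29^8≡17, 29^9≡37, 29^10≡9, 29^11≡33, 29^12≡7, 29^13≡13, 29^14≡35, 29^15≡27, 29^16≡23, 29^17≡21, 29^18≡1. Already 29^18≡1, so the order is 18 < 19. No, the actual order is 18.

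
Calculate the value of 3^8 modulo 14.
By repeated squaring (mod 14): 3^{1}≡3, 3^{2}≡9, 3^{4}≡11, 3^{8}≡9. So 3^{8} ≡ 9 (mod 14)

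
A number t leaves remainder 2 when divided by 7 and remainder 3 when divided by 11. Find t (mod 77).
M = 7 × 11 = 77. M₁ = 11, y₁ ≡ 2 (mod 7). M₂ = 7, y₂ ≡ 8 (mod 11). t = 2×11×2 + 3×7×8 ≡ 58 (mod 77)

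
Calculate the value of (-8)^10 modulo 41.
By repeated squaring (mod 41): (-8)^{1}≡33, (-8)^{2}≡23, (-8)^{4}≡37, (-8)^{8}≡16. Then (-8)^{10} = (-8)^{8+2} ≡ 16 × 23 ≡ 40 (mod 41)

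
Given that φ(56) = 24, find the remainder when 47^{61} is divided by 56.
By Euler: 47^{24} ≡ 1 mod 56 since gcd(47, 56) = 1. 61 = 2×24 + 13. So 47^{61} ≡ 47^{13} ≡ 47 mod 56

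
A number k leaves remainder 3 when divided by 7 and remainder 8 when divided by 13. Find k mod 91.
M = 7 × 13 = 91. M₁ = 13, y₁ ≡ 6 mod 7. M₂ = 7, y₂ ≡ 2 mod 13. k = 3×13×6 + 8×7×2 ≡ 73 mod 91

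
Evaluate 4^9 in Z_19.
By repeated squaring mod 19: 4^{1}≡4, 4^{2}≡16, 4^{4}≡9, 4^{8}≡5. Then 4^{9} = 4^{8+1} ≡ 5 × 4 ≡ 1 mod 19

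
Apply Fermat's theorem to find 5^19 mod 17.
By Fermat: 5^{16} ≡ 1 mod 17. So 5^{19} = 5^{16} · 5^{3} ≡ 5^{3} ≡ 6 mod 17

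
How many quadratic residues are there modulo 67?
For prime 67, there are (p-1)/2 = (67-1)/2 = 33 quadratic residues (excluding 0).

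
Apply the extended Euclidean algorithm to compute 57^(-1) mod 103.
Extended GCD: 57(47) + 103(-26) = 1. So 57^(-1) ≡ 47 (mod 103). Verify: 57 × 47 = 2679 ≡ 1 (mod 103)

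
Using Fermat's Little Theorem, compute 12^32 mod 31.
By Fermat: 12^{30} ≡ 1 (mod 31). So 12^{32} = 12^{30} · 12^{2} ≡ 12^{2} ≡ 20 (mod 31)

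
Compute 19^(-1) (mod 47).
Since 47 is prime, by Fermat 19^(-1) ≡ 19^{45} ≡ 5 (mod 47). Verify: 19 × 5 = 95 ≡ 1 (mod 47)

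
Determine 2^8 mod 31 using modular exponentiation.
By repeated squaring mod 31: 2^{1}≡2, 2^{2}≡4, 2^{4}≡16, 2^{8}≡8. So 2^{8} ≡ 8 mod 31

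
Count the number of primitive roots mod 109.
Number of primitive roots mod 109 = φ(p-1) = φ(108) = 36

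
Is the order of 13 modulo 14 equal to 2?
Powers of 13 mod 14: 13^1≡13, 13^2≡1. First k with 13^k≡1 is k=2. Yes, ord_14(13) = 2.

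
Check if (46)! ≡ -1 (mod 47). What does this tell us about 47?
(46)! mod 47 = 46. Since this equals -1 (mod 47), Wilson confirms 47 is prime.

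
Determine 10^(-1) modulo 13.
Since 13 is prime, by Fermat 10^(-1) ≡ 10^{11} ≡ 4 (mod 13). Verify: 10 × 4 = 40 ≡ 1 (mod 13)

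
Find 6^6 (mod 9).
By repeated squaring (mod 9): 6^{1}≡6, 6^{2}≡0, 6^{4}≡0. Then 6^{6} = 6^{4+2} ≡ 0 × 0 ≡ 0 (mod 9)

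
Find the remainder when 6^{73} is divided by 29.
By Fermat: 6^{28} ≡ 1 (mod 29). 73 = 2×28 + 17. So 6^{73} ≡ 6^{17} ≡ 13 (mod 29)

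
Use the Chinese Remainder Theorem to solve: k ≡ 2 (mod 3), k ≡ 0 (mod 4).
M = 3 × 4 = 12. M₁ = 4, y₁ ≡ 1 (mod 3). M₂ = 3, y₂ ≡ 3 (mod 4). k = 2×4×1 + 0×3×3 ≡ 8 (mod 12)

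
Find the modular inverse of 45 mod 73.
Since 73 is prime, by Fermat 45^(-1) ≡ 45^{71} ≡ 13 (mod 73). Verify: 45 × 13 = 585 ≡ 1 (mod 73)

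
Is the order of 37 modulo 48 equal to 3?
Powers of 37 mod 48: 37^1≡37, 37^2≡25, 37^3≡13, 37^4≡1. 37^3≡13≢1, so ord ≠ 3. No, the actual order is 4.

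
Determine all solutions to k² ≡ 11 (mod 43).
The square roots of 11 mod 43 are 21 and 22. Verify: 21² = 441 ≡ 11 (mod 43)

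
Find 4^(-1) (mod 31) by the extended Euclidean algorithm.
Extended GCD: 4(8) + 31(-1) = 1. So 4^(-1) ≡ 8 (mod 31). Verify: 4 × 8 = 32 ≡ 1 (mod 31)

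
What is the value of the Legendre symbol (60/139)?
(60/139) = 60^{69} mod 139 = -1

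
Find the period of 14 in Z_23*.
Powers of 14 mod 23: 14^1≡14, 14^2≡12, 14^3≡7, 14^4≡6, 14^5≡15, 14^6≡3, 14^7≡19, 14^8≡13, 14^9≡21, 14^10≡18, 14^11≡22, 14^12≡9, 14^13≡11, 14^14≡16, 14^15≡17, 14^16≡8, 14^17≡20, 14^18≡4, 14^19≡10, 14^20≡2, 14^21≡5, 14^22≡1. Order = 22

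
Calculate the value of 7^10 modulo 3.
Using Fermat: 7^{2} ≡ 1 mod 3. 10 ≡ 0 mod 2. So 7^{10} ≡ 7^{0} ≡ 1 mod 3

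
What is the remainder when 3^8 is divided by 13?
By repeated squaring mod 13: 3^{1}≡3, 3^{2}≡9, 3^{4}≡3, 3^{8}≡9. So 3^{8} ≡ 9 mod 13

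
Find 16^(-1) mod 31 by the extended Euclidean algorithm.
Extended GCD: 16(2) + 31(-1) = 1. So 16^(-1) ≡ 2 mod 31. Verify: 16 × 2 = 32 ≡ 1 mod 31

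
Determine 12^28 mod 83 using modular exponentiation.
By repeated squaring mod 83: 12^{1}≡12, 12^{2}≡61, 12^{4}≡69, 12^{8}≡30, 12^{16}≡70. Then 12^{28} = 12^{16+8+4} ≡ 70 × 30 × 69 ≡ 65 mod 83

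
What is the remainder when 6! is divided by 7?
By Wilson's theorem, (6)! ≡ -1 ≡ 6 mod 7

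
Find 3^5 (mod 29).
By repeated squaring (mod 29): 3^{1}≡3, 3^{2}≡9, 3^{4}≡23. Then 3^{5} = 3^{4+1} ≡ 23 × 3 ≡ 11 (mod 29)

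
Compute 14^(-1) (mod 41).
Since 41 is prime, by Fermat 14^(-1) ≡ 14^{39} ≡ 3 (mod 41). Verify: 14 × 3 = 42 ≡ 1 (mod 41)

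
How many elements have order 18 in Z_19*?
There are φ(19-1) = φ(18) = 6 primitive roots modulo 19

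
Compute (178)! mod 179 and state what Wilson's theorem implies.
(178)! mod 179 = 178. Since this equals -1 mod 179, Wilson confirms 179 is prime.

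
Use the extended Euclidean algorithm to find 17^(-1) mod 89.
Extended GCD: 17(21) + 89(-4) = 1. So 17^(-1) ≡ 21 (mod 89). Verify: 17 × 21 = 357 ≡ 1 (mod 89)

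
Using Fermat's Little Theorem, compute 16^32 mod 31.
By Fermat: 16^{30} ≡ 1 (mod 31). So 16^{32} = 16^{30} · 16^{2} ≡ 16^{2} ≡ 8 (mod 31)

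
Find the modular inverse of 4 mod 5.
Since 5 is prime, by Fermat 4^(-1) ≡ 4^{3} ≡ 4 mod 5. Verify: 4 × 4 = 16 ≡ 1 mod 5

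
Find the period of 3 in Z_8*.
Powers of 3 mod 8: 3^1≡3, 3^2≡1. Order = 2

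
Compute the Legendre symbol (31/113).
(31/113) = 31^{56} mod 113 = 1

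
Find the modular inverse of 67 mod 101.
Since 101 is prime, by Fermat 67^(-1) ≡ 67^{99} ≡ 98 (mod 101). Verify: 67 × 98 = 6566 ≡ 1 (mod 101)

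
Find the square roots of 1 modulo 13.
The square roots of 1 mod 13 are 1 and 12. Verify: 1² = 1 ≡ 1 (mod 13)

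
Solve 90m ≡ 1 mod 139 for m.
Since 139 is prime, by Fermat 90^(-1) ≡ 90^{137} ≡ 17 mod 139. Verify: 90 × 17 = 1530 ≡ 1 mod 139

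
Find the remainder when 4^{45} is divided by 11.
By Fermat: 4^{10} ≡ 1 mod 11. 45 = 4×10 + 5. So 4^{45} ≡ 4^{5} ≡ 1 mod 11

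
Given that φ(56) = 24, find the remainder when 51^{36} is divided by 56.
By Euler: 51^{24} ≡ 1 (mod 56) since gcd(51, 56) = 1. 36 = 1×24 + 12. So 51^{36} ≡ 51^{12} ≡ 1 (mod 56)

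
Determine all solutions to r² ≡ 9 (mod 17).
The square roots of 9 mod 17 are 14 and 3. Verify: 14² = 196 ≡ 9 (mod 17)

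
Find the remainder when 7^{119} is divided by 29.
By Fermat: 7^{28} ≡ 1 (mod 29). 119 = 4×28 + 7. So 7^{119} ≡ 7^{7} ≡ 1 (mod 29)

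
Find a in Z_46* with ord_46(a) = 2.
45 has order 2 mod 46 since 45^{2} ≡ 1 (mod 46) and no smaller power works.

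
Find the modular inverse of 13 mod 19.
Since 19 is prime, by Fermat 13^(-1) ≡ 13^{17} ≡ 3 (mod 19). Verify: 13 × 3 = 39 ≡ 1 (mod 19)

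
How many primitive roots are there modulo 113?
There are φ(113-1) = φ(112) = 48 primitive roots modulo 113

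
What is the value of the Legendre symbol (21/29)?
(21/29) = 21^{14} mod 29 = -1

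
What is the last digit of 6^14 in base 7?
Using Fermat: 6^{6} ≡ 1 (mod 7). 14 ≡ 2 (mod 6). So 6^{14} ≡ 6^{2} ≡ 1 (mod 7)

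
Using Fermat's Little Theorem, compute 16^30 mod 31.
By Fermat's Little Theorem, 16^{30} ≡ 1 (mod 31) since 31 is prime and gcd(16, 31) = 1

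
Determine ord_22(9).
Powers of 9 mod 22: 9^1≡9, 9^2≡15, 9^3≡3, 9^4≡5, 9^5≡1. Order = 5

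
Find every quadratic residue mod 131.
Squares in Z_131*: {1, 3, 4, 5, 7, 9, 11, 12, 13, 15, 16, 20, 21, 25, 27, 28, 33, 34, 35, 36, 38, 39, 41, 43, 44, 45, 46, 48, 49, 52, 53, 55, 58, 59, 60, 61, 62, 63, 64, 65, 74, 75, 77, 80, 81, 84, 89, 91, 94, 99, 100, 101, 102, 105, 107, 108, 109, 112, 113, 114, 117, 121, 123, 125, 129}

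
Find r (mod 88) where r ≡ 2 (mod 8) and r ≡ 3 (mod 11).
M = 8 × 11 = 88. M₁ = 11, y₁ ≡ 3 (mod 8). M₂ = 8, y₂ ≡ 7 (mod 11). r = 2×11×3 + 3×8×7 ≡ 58 (mod 88)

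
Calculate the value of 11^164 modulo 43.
Using Fermat: 11^{42} ≡ 1 (mod 43). 164 ≡ 38 (mod 42). So 11^{164} ≡ 11^{38} ≡ 41 (mod 43)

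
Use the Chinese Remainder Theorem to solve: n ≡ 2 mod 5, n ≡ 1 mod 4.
M = 5 × 4 = 20. M₁ = 4, y₁ ≡ 4 mod 5. M₂ = 5, y₂ ≡ 1 mod 4. n = 2×4×4 + 1×5×1 ≡ 17 mod 20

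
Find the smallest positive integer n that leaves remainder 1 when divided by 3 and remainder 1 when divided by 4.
M = 3 × 4 = 12. M₁ = 4, y₁ ≡ 1 (mod 3). M₂ = 3, y₂ ≡ 3 (mod 4). n = 1×4×1 + 1×3×3 ≡ 1 (mod 12)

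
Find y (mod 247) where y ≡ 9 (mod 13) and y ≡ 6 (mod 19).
M = 13 × 19 = 247. M₁ = 19, y₁ ≡ 11 (mod 13). M₂ = 13, y₂ ≡ 3 (mod 19). y = 9×19×11 + 6×13×3 ≡ 139 (mod 247)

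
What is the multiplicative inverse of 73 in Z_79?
Since 79 is prime, by Fermat 73^(-1) ≡ 73^{77} ≡ 13 mod 79. Verify: 73 × 13 = 949 ≡ 1 mod 79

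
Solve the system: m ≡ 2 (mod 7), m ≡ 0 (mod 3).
M = 7 × 3 = 21. M₁ = 3, y₁ ≡ 5 (mod 7). M₂ = 7, y₂ ≡ 1 (mod 3). m = 2×3×5 + 0×7×1 ≡ 9 (mod 21)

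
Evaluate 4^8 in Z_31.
By repeated squaring (mod 31): 4^{1}≡4, 4^{2}≡16, 4^{4}≡8, 4^{8}≡2. So 4^{8} ≡ 2 (mod 31)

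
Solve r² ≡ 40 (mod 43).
The square roots of 40 mod 43 are 13 and 30. Verify: 13² = 169 ≡ 40 (mod 43)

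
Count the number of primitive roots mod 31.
Number of primitive roots mod 31 = φ(p-1) = φ(30) = 8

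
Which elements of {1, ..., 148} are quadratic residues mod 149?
QRs mod 149: {1, 4, 5, 6, 7, 9, 16, 17, 19, 20, 22, 24, 25, 26, 28, 29, 30, 31, 33, 35, 36, 37, 39, 42, 45, 46, 47, 49, 53, 54, 61, 63, 64, 67, 68, 69, 73, 76, 80, 81, 82, 85, 86, 88, 95, 96, 100, 102, 103, 104, 107, 110, 112, 113, 114, 116, 118, 119, 120, 121, 123, 124, 125, 127, 129, 130, 132, 133, 140, 142, 143, 144, 145, 148}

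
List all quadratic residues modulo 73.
Squares in Z_73*: {1, 2, 3, 4, 6, 8, 9, 12, 16, 18, 19, 23, 24, 25, 27, 32, 35, 36, 37, 38, 41, 46, 48, 49, 50, 54, 55, 57, 61, 64, 65, 67, 69, 70, 71, 72}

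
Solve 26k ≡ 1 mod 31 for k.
Since 31 is prime, by Fermat 26^(-1) ≡ 26^{29} ≡ 6 mod 31. Verify: 26 × 6 = 156 ≡ 1 mod 31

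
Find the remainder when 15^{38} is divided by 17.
By Fermat: 15^{16} ≡ 1 mod 17. 38 = 2×16 + 6. So 15^{38} ≡ 15^{6} ≡ 13 mod 17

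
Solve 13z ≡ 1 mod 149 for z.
Since 149 is prime, by Fermat 13^(-1) ≡ 13^{147} ≡ 23 mod 149. Verify: 13 × 23 = 299 ≡ 1 mod 149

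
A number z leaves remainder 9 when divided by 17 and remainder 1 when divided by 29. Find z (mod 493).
M = 17 × 29 = 493. M₁ = 29, y₁ ≡ 10 (mod 17). M₂ = 17, y₂ ≡ 12 (mod 29). z = 9×29×10 + 1×17×12 ≡ 349 (mod 493)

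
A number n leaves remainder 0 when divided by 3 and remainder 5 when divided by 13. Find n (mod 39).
M = 3 × 13 = 39. M₁ = 13, y₁ ≡ 1 (mod 3). M₂ = 3, y₂ ≡ 9 (mod 13). n = 0×13×1 + 5×3×9 ≡ 18 (mod 39)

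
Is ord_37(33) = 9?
Powers of 33 mod 37: 33^1≡33, 33^2≡16, 33^3≡10, 33^4≡34, 33^5≡12, 33^6≡26, 33^7≡7, 33^8≡9, 33^9≡1. First k with 33^k≡1 is k=9. Yes, ord_37(33) = 9.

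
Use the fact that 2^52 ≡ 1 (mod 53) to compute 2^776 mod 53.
By Fermat: 2^{52} ≡ 1 (mod 53). 776 ≡ 48 (mod 52). So 2^{776} ≡ 2^{48} ≡ 10 (mod 53)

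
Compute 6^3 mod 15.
6^{3} = 216 ≡ 6 mod 15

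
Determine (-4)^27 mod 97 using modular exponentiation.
By repeated squaring mod 97: (-4)^{1}≡93, (-4)^{2}≡16, (-4)^{4}≡62, (-4)^{8}≡61, (-4)^{16}≡35. Then (-4)^{27} = (-4)^{16+8+2+1} ≡ 35 × 61 × 16 × 93 ≡ 33 mod 97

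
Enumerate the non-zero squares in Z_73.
Squares in Z_73*: {1, 2, 3, 4, 6, 8, 9, 12, 16, 18, 19, 23, 24, 25, 27, 32, 35, 36, 37, 38, 41, 46, 48, 49, 50, 54, 55, 57, 61, 64, 65, 67, 69, 70, 71, 72}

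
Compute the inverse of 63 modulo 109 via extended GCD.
Extended GCD: 63(45) + 109(-26) = 1. So 63^(-1) ≡ 45 mod 109. Verify: 63 × 45 = 2835 ≡ 1 mod 109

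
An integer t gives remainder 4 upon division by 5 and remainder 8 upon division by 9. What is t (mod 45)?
M = 5 × 9 = 45. M₁ = 9, y₁ ≡ 4 (mod 5). M₂ = 5, y₂ ≡ 2 (mod 9). t = 4×9×4 + 8×5×2 ≡ 44 (mod 45)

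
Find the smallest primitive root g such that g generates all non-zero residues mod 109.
g = 6. Powers: [6, 36, 107, 97, 37, 4, 24, 35, ...] generates all 108 non-zero residues.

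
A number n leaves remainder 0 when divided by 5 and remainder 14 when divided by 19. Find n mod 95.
M = 5 × 19 = 95. M₁ = 19, y₁ ≡ 4 mod 5. M₂ = 5, y₂ ≡ 4 mod 19. n = 0×19×4 + 14×5×4 ≡ 90 mod 95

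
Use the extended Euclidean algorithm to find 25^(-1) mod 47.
Extended GCD: 25(-15) + 47(8) = 1. So 25^(-1) ≡ -15 ≡ 32 mod 47. Verify: 25 × 32 = 800 ≡ 1 mod 47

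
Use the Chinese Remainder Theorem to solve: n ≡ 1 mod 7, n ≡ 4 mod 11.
M = 7 × 11 = 77. M₁ = 11, y₁ ≡ 2 mod 7. M₂ = 7, y₂ ≡ 8 mod 11. n = 1×11×2 + 4×7×8 ≡ 15 mod 77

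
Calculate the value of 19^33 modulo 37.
By repeated squaring mod 37: 19^{1}≡19, 19^{2}≡28, 19^{4}≡7, 19^{8}≡12, 19^{16}≡33, 19^{32}≡16. Then 19^{33} = 19^{32+1} ≡ 16 × 19 ≡ 8 mod 37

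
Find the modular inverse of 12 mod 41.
Since 41 is prime, by Fermat 12^(-1) ≡ 12^{39} ≡ 24 mod 41. Verify: 12 × 24 = 288 ≡ 1 mod 41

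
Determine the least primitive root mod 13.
g = 2. For each prime q|12: 2^{6}≡12, 2^{4}≡3, none ≡ 1, so ord_13(2) = 12 and 2 is a primitive root.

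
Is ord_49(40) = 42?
Powers of 40 mod 49: 40^1≡40, 40^2≡32, 40^3≡6, 40^4≡44, 40^5≡45, 40^6≡36, 40^7≡19, 40^8≡25, 40^9≡20, 40^10≡16, 40^11≡3, 40^12≡22, 40^13≡47, 40^14≡18, 40^15≡34, 40^16≡37, 40^17≡10, 40^18≡8, 40^19≡26, 40^20≡11, 40^21≡48, 40^22≡9, 40^23≡17, 40^24≡43, 40^25≡5, 40^26≡4, 40^27≡13, 40^28≡30, 40^29≡24, 40^30≡29, 40^31≡33, 40^32≡46, 40^33≡27, 40^34≡2, 40^35≡31, 40^36≡15, 40^37≡12, 40^38≡39, 40^39≡41, 40^40≡23, 40^41≡38, 40^42≡1. First k with 40^k≡1 is k=42. Yes, ord_49(40) = 42.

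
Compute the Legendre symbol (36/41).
(36/41) = 36^{20} mod 41 = 1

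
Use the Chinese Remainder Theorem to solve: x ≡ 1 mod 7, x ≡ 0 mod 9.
M = 7 × 9 = 63. M₁ = 9, y₁ ≡ 4 mod 7. M₂ = 7, y₂ ≡ 4 mod 9. x = 1×9×4 + 0×7×4 ≡ 36 mod 63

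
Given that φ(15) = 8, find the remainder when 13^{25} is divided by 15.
By Euler: 13^{8} ≡ 1 (mod 15) since gcd(13, 15) = 1. 25 = 3×8 + 1. So 13^{25} ≡ 13^{1} ≡ 13 (mod 15)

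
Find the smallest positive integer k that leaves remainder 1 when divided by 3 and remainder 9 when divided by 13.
M = 3 × 13 = 39. M₁ = 13, y₁ ≡ 1 mod 3. M₂ = 3, y₂ ≡ 9 mod 13. k = 1×13×1 + 9×3×9 ≡ 22 mod 39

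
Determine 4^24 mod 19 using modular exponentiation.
Using Fermat: 4^{18} ≡ 1 (mod 19). 24 ≡ 6 (mod 18). So 4^{24} ≡ 4^{6} ≡ 11 (mod 19)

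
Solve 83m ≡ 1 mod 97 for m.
Since 97 is prime, by Fermat 83^(-1) ≡ 83^{95} ≡ 90 mod 97. Verify: 83 × 90 = 7470 ≡ 1 mod 97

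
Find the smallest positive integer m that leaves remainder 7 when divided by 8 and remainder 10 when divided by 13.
M = 8 × 13 = 104. M₁ = 13, y₁ ≡ 5 mod 8. M₂ = 8, y₂ ≡ 5 mod 13. m = 7×13×5 + 10×8×5 ≡ 23 mod 104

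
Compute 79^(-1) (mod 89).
Since 89 is prime, by Fermat 79^(-1) ≡ 79^{87} ≡ 80 (mod 89). Verify: 79 × 80 = 6320 ≡ 1 (mod 89)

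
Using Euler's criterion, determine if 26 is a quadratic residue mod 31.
By Euler's criterion: 26^{15} ≡ 30 (mod 31). Since this equals -1 (≡ 30), 26 is not a QR.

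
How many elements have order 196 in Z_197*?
Number of primitive roots mod 197 = φ(p-1) = φ(196) = 84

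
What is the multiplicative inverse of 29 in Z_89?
Since 89 is prime, by Fermat 29^(-1) ≡ 29^{87} ≡ 43 (mod 89). Verify: 29 × 43 = 1247 ≡ 1 (mod 89)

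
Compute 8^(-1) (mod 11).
Since 11 is prime, by Fermat 8^(-1) ≡ 8^{9} ≡ 7 (mod 11). Verify: 8 × 7 = 56 ≡ 1 (mod 11)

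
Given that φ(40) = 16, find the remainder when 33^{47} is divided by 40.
By Euler: 33^{16} ≡ 1 (mod 40) since gcd(33, 40) = 1. 47 = 2×16 + 15. So 33^{47} ≡ 33^{15} ≡ 17 (mod 40)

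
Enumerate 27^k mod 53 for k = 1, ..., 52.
27^1, 27^2, ..., 27^{52} mod 53: [27, 40, 20, 10, 5, 29, 41, 47, 50, 25, 39, 46, 23, 38, 19, 36, 18, 9, 31, 42, 21, 37, 45, 49, 51, 52, 26, 13, 33, 43, 48, 24, 12, 6, 3, 28, 14, 7, 30, 15, 34, 17, 35, 44, 22, 11, 32, 16, 8, 4, 2, 1]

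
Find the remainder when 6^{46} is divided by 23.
By Fermat: 6^{22} ≡ 1 mod 23. 46 = 2×22 + 2. So 6^{46} ≡ 6^{2} ≡ 13 mod 23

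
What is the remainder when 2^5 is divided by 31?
By repeated squaring (mod 31): 2^{1}≡2, 2^{2}≡4, 2^{4}≡16. Then 2^{5} = 2^{4+1} ≡ 16 × 2 ≡ 1 (mod 31)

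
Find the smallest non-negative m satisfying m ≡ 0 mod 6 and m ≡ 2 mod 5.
M = 6 × 5 = 30. M₁ = 5, y₁ ≡ 5 mod 6. M₂ = 6, y₂ ≡ 1 mod 5. m = 0×5×5 + 2×6×1 ≡ 12 mod 30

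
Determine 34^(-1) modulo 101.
Since 101 is prime, by Fermat 34^(-1) ≡ 34^{99} ≡ 3 (mod 101). Verify: 34 × 3 = 102 ≡ 1 (mod 101)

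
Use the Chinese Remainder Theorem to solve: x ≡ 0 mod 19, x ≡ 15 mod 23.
M = 19 × 23 = 437. M₁ = 23, y₁ ≡ 5 mod 19. M₂ = 19, y₂ ≡ 17 mod 23. x = 0×23×5 + 15×19×17 ≡ 38 mod 437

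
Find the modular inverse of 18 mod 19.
Since 19 is prime, by Fermat 18^(-1) ≡ 18^{17} ≡ 18 (mod 19). Verify: 18 × 18 = 324 ≡ 1 (mod 19)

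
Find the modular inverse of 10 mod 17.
Since 17 is prime, by Fermat 10^(-1) ≡ 10^{15} ≡ 12 (mod 17). Verify: 10 × 12 = 120 ≡ 1 (mod 17)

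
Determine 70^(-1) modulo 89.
Since 89 is prime, by Fermat 70^(-1) ≡ 70^{87} ≡ 14 mod 89. Verify: 70 × 14 = 980 ≡ 1 mod 89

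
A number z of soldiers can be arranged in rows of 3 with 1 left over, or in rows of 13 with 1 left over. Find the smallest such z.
M = 3 × 13 = 39. M₁ = 13, y₁ ≡ 1 mod 3. M₂ = 3, y₂ ≡ 9 mod 13. z = 1×13×1 + 1×3×9 ≡ 1 mod 39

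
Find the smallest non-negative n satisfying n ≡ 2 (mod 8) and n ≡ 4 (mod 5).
M = 8 × 5 = 40. M₁ = 5, y₁ ≡ 5 (mod 8). M₂ = 8, y₂ ≡ 2 (mod 5). n = 2×5×5 + 4×8×2 ≡ 34 (mod 40)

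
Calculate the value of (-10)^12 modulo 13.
Using Fermat: (-10)^{12} ≡ 1 (mod 13). 12 ≡ 0 (mod 12). So (-10)^{12} ≡ (-10)^{0} ≡ 1 (mod 13)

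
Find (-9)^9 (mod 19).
By repeated squaring (mod 19): (-9)^{1}≡10, (-9)^{2}≡5, (-9)^{4}≡6, (-9)^{8}≡17. Then (-9)^{9} = (-9)^{8+1} ≡ 17 × 10 ≡ 18 (mod 19)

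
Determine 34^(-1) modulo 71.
Since 71 is prime, by Fermat 34^(-1) ≡ 34^{69} ≡ 23 (mod 71). Verify: 34 × 23 = 782 ≡ 1 (mod 71)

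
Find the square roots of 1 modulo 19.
The square roots of 1 mod 19 are 1 and 18. Verify: 1² = 1 ≡ 1 (mod 19)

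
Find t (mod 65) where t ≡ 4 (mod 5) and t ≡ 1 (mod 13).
M = 5 × 13 = 65. M₁ = 13, y₁ ≡ 2 (mod 5). M₂ = 5, y₂ ≡ 8 (mod 13). t = 4×13×2 + 1×5×8 ≡ 14 (mod 65)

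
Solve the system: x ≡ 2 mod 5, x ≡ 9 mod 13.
M = 5 × 13 = 65. M₁ = 13, y₁ ≡ 2 mod 5. M₂ = 5, y₂ ≡ 8 mod 13. x = 2×13×2 + 9×5×8 ≡ 22 mod 65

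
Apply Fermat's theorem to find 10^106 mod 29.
By Fermat: 10^{28} ≡ 1 mod 29. 106 = 3×28 + 22. So 10^{106} ≡ 10^{22} ≡ 4 mod 29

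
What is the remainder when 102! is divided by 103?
By Wilson's theorem, (102)! ≡ -1 ≡ 102 mod 103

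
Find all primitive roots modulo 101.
There are φ(100) = 40 primitive roots mod 101: {2, 3, 7, 8, 11, 12, 15, 18, 26, 27, 28, 29, 34, 35, 38, 40, 42, 46, 48, 50, 51, 53, 55, 59, 61, 63, 66, 67, 72, 73, 74, 75, 83, 86, 89, 90, 93, 94, 98, 99}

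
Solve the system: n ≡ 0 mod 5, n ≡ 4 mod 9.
M = 5 × 9 = 45. M₁ = 9, y₁ ≡ 4 mod 5. M₂ = 5, y₂ ≡ 2 mod 9. n = 0×9×4 + 4×5×2 ≡ 40 mod 45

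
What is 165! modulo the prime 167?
(166)! = (165)! × (166) ≡ -1 (mod 167). So (165)! ≡ -1 × (166)^(-1) ≡ (-1)×(-1) = 1 (mod 167)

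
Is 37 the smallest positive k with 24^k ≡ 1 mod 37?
Powers of 24 mod 37: 24^1≡24, 24^2≡21, 24^3≡23, 24^4≡34, 24^5≡2, 24^6≡11, 24^7≡5, 24^8≡9, 24^9≡31, 24^10≡4, 24^11≡22, 24^12≡10, 24^13≡18, 24^14≡25, 24^15≡8, 24^16≡7, 24^17≡20, 24^18≡36, 24^19≡13, 24^20≡16, 24^21≡14, 24^22≡3, 24^23≡35, 24^24≡26, 24^25≡32, 24^26≡28, 24^27≡6, 24^28≡33, 24^29≡15, 24^30≡27, 24^31≡19, 24^32≡12, 24^33≡29, 24^34≡30, 24^35≡17, 24^36≡1. Already 24^36≡1, so the order is 36 < 37. No, the actual order is 36.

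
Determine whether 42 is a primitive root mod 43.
42^{2} ≡ 1 mod 43 and 2 < 42, so ord_43(42) = 2 ≠ 42 and 42 is not a primitive root.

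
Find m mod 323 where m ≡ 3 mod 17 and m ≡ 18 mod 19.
M = 17 × 19 = 323. M₁ = 19, y₁ ≡ 9 mod 17. M₂ = 17, y₂ ≡ 9 mod 19. m = 3×19×9 + 18×17×9 ≡ 37 mod 323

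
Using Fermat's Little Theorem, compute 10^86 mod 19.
By Fermat: 10^{18} ≡ 1 mod 19. 86 = 4×18 + 14. So 10^{86} ≡ 10^{14} ≡ 16 mod 19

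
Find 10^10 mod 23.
By repeated squaring mod 23: 10^{1}≡10, 10^{2}≡8, 10^{4}≡18, 10^{8}≡2. Then 10^{10} = 10^{8+2} ≡ 2 × 8 ≡ 16 mod 23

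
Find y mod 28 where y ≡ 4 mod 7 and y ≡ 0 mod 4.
M = 7 × 4 = 28. M₁ = 4, y₁ ≡ 2 mod 7. M₂ = 7, y₂ ≡ 3 mod 4. y = 4×4×2 + 0×7×3 ≡ 4 mod 28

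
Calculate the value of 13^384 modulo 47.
Using Fermat: 13^{46} ≡ 1 mod 47. 384 ≡ 16 mod 46. So 13^{384} ≡ 13^{16} ≡ 6 mod 47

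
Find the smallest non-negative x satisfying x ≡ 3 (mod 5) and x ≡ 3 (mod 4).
M = 5 × 4 = 20. M₁ = 4, y₁ ≡ 4 (mod 5). M₂ = 5, y₂ ≡ 1 (mod 4). x = 3×4×4 + 3×5×1 ≡ 3 (mod 20)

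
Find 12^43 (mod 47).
By repeated squaring (mod 47): 12^{1}≡12, 12^{2}≡3, 12^{4}≡9, 12^{8}≡34, 12^{16}≡28, 12^{32}≡32. Then 12^{43} = 12^{32+8+2+1} ≡ 32 × 34 × 3 × 12 ≡ 17 (mod 47)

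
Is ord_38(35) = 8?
Powers of 35 mod 38: 35^1≡35, 35^2≡9, 35^3≡11, 35^4≡5, 35^5≡23, 35^6≡7, 35^7≡17, 35^8≡25, 35^9≡1. 35^8≡25≢1, so ord ≠ 8. No, the actual order is 9.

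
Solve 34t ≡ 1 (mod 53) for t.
Since 53 is prime, by Fermat 34^(-1) ≡ 34^{51} ≡ 39 (mod 53). Verify: 34 × 39 = 1326 ≡ 1 (mod 53)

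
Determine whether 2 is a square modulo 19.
By Euler's criterion: 2^{9} ≡ 18 mod 19. Since this equals -1 (≡ 18), 2 is not a QR.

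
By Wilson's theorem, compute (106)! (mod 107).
By Wilson's theorem, (106)! ≡ -1 ≡ 106 (mod 107)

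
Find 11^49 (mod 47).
Using Fermat: 11^{46} ≡ 1 (mod 47). 49 ≡ 3 (mod 46). So 11^{49} ≡ 11^{3} ≡ 15 (mod 47)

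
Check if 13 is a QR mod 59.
By Euler's criterion: 13^{29} ≡ 58 mod 59. Since this equals -1 (≡ 58), 13 is not a QR.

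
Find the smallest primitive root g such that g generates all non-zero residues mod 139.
g = 2. For each prime q|138: 2^{69}≡138, 2^{46}≡96, 2^{6}≡64, none ≡ 1, so ord_139(2) = 138 and 2 is a primitive root.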